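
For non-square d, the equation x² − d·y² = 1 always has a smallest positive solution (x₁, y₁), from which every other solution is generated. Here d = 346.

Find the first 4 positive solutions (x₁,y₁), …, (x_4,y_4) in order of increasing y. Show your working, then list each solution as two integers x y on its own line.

d=346: √d = [18; 1,1,1,1,36] (ℓ=5, odd), read p_9/q_9
a_0=18:  p_0=18·1+0=18,  q_0=18·0+1=1
…
a_2=1:  p_2=1·19+18=37,  q_2=1·1+1=2
…
a_8=1:  p_8=1·6901+3497=10398,  q_8=1·371+188=559
a_9=1:  p_9=1·10398+6901=17299,  q_9=1·559+371=930
(x₁, y₁) = (17299, 930);  17299² − 346·930² = 1 ✓
n=2: (17299,930)∘(17299,930) = (17299·17299+346·930·930, 17299·930+930·17299) = (598510801,32176140)
n=3: (598510801,32176140)∘(17299,930) = (17299·598510801+346·930·32176140, 17299·32176140+930·598510801) = (20707276675699,1113230090790)
n=4: (20707276675699,1113230090790)∘(17299,930) = (17299·20707276675699+346·930·1113230090790, 17299·1113230090790+930·20707276675699) = (716430357827323201,38515534648976280)

17299 930
598510801 32176140
20707276675699 1113230090790
716430357827323201 38515534648976280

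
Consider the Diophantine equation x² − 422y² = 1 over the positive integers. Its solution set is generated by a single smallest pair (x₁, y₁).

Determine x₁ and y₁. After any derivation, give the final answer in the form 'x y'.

√422 = [20; 1,1,5,2,1,…,1,1,40, …], period ℓ=14 (even) → k=13
k=0  a_k=20  p_k/q_k = 20/1
…
k=2  a_k=1  p_k/q_k = 41/2
…
k=5  a_k=1  p_k/q_k = 719/35
k=6  a_k=3  p_k/q_k = 2650/129
k=7  a_k=20  p_k/q_k = 53719/2615
k=8  a_k=3  p_k/q_k = 163807/7974
…
k=12  a_k=1  p_k/q_k = 3810680/185501
k=13  a_k=1  p_k/q_k = 7022501/341850
fundamental: x₁=7022501, y₁=341850  (since 49315520295001 − 422·116861422500 = 1)

7022501 341850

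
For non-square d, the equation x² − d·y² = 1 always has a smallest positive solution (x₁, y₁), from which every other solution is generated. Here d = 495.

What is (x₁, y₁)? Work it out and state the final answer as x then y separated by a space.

√495 → a₀=22, period (4,44); ℓ=2 even so k=1
step 0: (22, 1)  from 22·(1,0) + (0,1)
step 1: (89, 4)  from 4·(22,1) + (1,0)
→ (89, 4).  Check: 89²=7921, 495·4²=7920, difference 1.

89 4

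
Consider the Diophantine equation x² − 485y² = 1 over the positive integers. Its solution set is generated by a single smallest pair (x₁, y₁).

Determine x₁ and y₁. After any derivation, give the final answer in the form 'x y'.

√485 → a₀=22, period (44); ℓ=1 odd so k=1
a_0=22:  p_0=22·1+0=22,  q_0=22·0+1=1
a_1=44:  p_1=44·22+1=969,  q_1=44·1+0=44
(x₁, y₁) = (969, 44);  969² − 485·44² = 1 ✓

969 44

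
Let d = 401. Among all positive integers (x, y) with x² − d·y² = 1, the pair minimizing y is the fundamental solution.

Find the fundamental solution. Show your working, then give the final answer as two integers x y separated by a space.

801 40

√401 → a₀=20, period (40); ℓ=1 odd so k=1
i=0: a=20 ⇒ p=20, q=1
i=1: a=40 ⇒ p=801, q=40
(x₁, y₁) = (801, 40);  801² − 401·40² = 1 ✓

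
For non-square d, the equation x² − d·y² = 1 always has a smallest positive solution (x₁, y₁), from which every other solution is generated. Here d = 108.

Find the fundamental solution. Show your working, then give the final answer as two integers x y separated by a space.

1351 130

√108 = [10; 2,1,1,4,1,1,2,20, …], period ℓ=8 (even) → k=7
k=0  a_k=10  p_k/q_k = 10/1
k=1  a_k=2  p_k/q_k = 21/2
k=2  a_k=1  p_k/q_k = 31/3
k=3  a_k=1  p_k/q_k = 52/5
k=4  a_k=4  p_k/q_k = 239/23
k=5  a_k=1  p_k/q_k = 291/28
k=6  a_k=1  p_k/q_k = 530/51
k=7  a_k=2  p_k/q_k = 1351/130
fundamental: x₁=1351, y₁=130  (since 1825201 − 108·16900 = 1)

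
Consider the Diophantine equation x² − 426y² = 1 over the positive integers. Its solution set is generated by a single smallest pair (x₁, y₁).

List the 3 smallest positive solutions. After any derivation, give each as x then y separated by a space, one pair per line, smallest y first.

√426 → a₀=20, period (1,1,1,3,2,6,2,3,1,1,1,40); ℓ=12 even so k=11
k=0  a_k=20  p_k/q_k = 20/1
k=1  a_k=1  p_k/q_k = 21/1
…
k=3  a_k=1  p_k/q_k = 62/3
…
k=5  a_k=2  p_k/q_k = 516/25
…
k=8  a_k=3  p_k/q_k = 24809/1202
k=9  a_k=1  p_k/q_k = 31971/1549
k=10  a_k=1  p_k/q_k = 56780/2751
k=11  a_k=1  p_k/q_k = 88751/4300
(x₁, y₁) = (88751, 4300);  88751² − 426·4300² = 1 ✓
(x_2, y_2) = (88751·88751 + 426·4300·4300, 88751·4300 + 4300·88751) = (15753480001, 763258600)
(x_3, y_3) = (88751·15753480001 + 426·4300·763258600, 88751·763258600 + 4300·15753480001) = (2796274207048751, 135479928012900)

88751 4300
15753480001 763258600
2796274207048751 135479928012900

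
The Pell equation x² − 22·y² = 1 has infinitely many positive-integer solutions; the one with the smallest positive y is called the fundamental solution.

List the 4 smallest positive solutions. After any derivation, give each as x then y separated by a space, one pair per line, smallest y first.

√22 = [4; 1,2,4,2,1,8, …], period ℓ=6 (even) → k=5
i=0: a=4 ⇒ p=4, q=1
…
i=4: a=2 ⇒ p=136, q=29
i=5: a=1 ⇒ p=197, q=42
fundamental: x₁=197, y₁=42  (since 38809 − 22·1764 = 1)
n=2: (197,42)∘(197,42) = (197·197+22·42·42, 197·42+42·197) = (77617,16548)
n=3: (77617,16548)∘(197,42) = (197·77617+22·42·16548, 197·16548+42·77617) = (30580901,6519870)
n=4: (30580901,6519870)∘(197,42) = (197·30580901+22·42·6519870, 197·6519870+42·30580901) = (12048797377,2568812232)

197 42
77617 16548
30580901 6519870
12048797377 2568812232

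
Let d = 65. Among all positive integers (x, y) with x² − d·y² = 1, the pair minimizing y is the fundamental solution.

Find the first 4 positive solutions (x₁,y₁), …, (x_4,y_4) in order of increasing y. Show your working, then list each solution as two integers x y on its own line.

√65 → a₀=8, period (16); ℓ=1 odd so k=1
step 0: (8, 1)  from 8·(1,0) + (0,1)
step 1: (129, 16)  from 16·(8,1) + (1,0)
(x₁, y₁) = (129, 16);  129² − 65·16² = 1 ✓
k=2:  x_2 = 129·129+65·16·16 = 33281,  y_2 = 129·16+16·129 = 4128
k=3:  x_3 = 129·33281+65·16·4128 = 8586369,  y_3 = 129·4128+16·33281 = 1065008
k=4:  x_4 = 129·8586369+65·16·1065008 = 2215249921,  y_4 = 129·1065008+16·8586369 = 274767936

129 16
33281 4128
8586369 1065008
2215249921 274767936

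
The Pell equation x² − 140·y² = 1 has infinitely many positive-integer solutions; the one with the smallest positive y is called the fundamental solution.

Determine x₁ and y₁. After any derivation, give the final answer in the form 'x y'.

√140 = [11; 1,4,1,22, …], period ℓ=4 (even) → k=3
a_0=11:  p_0=11·1+0=11,  q_0=11·0+1=1
…
a_2=4:  p_2=4·12+11=59,  q_2=4·1+1=5
a_3=1:  p_3=1·59+12=71,  q_3=1·5+1=6
fundamental: x₁=71, y₁=6  (since 5041 − 140·36 = 1)

71 6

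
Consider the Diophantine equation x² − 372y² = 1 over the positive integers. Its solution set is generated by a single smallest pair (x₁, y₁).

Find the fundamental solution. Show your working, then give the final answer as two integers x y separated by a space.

12151 630

d=372: √d = [19; 3,2,12,2,3,38] (ℓ=6, even), read p_5/q_5
i=0: a=19 ⇒ p=19, q=1
i=1: a=3 ⇒ p=58, q=3
i=2: a=2 ⇒ p=135, q=7
i=3: a=12 ⇒ p=1678, q=87
i=4: a=2 ⇒ p=3491, q=181
i=5: a=3 ⇒ p=12151, q=630
(x₁, y₁) = (12151, 630);  12151² − 372·630² = 1 ✓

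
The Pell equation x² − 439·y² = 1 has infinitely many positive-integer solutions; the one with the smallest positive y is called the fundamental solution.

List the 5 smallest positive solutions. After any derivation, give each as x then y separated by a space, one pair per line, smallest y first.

[20; 1,19,1,40] for √439; ℓ=4 ⇒ convergent index 3
i=0: a=20 ⇒ p=20, q=1
i=1: a=1 ⇒ p=21, q=1
i=2: a=19 ⇒ p=419, q=20
i=3: a=1 ⇒ p=440, q=21
→ (440, 21).  Check: 440²=193600, 439·21²=193599, difference 1.
k=2:  x_2 = 440·440+439·21·21 = 387199,  y_2 = 440·21+21·440 = 18480
k=3:  x_3 = 440·387199+439·21·18480 = 340734680,  y_3 = 440·18480+21·387199 = 16262379
k=4:  x_4 = 440·340734680+439·21·16262379 = 299846131201,  y_4 = 440·16262379+21·340734680 = 14310875040
k=5:  x_5 = 440·299846131201+439·21·14310875040 = 263864254722200,  y_5 = 440·14310875040+21·299846131201 = 12593553772821

440 21
387199 18480
340734680 16262379
299846131201 14310875040
263864254722200 12593553772821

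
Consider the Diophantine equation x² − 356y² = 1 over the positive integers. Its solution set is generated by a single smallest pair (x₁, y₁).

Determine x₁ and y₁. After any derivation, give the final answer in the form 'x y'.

500001 26500

√356 → a₀=18, period (1,6,1,1,2,…,6,1,36); ℓ=14 even so k=13
step 0: (18, 1)  from 18·(1,0) + (0,1)
step 1: (19, 1)  from 1·(18,1) + (1,0)
…
step 3: (151, 8)  from 1·(132,7) + (19,1)
step 4: (283, 15)  from 1·(151,8) + (132,7)
step 5: (717, 38)  from 2·(283,15) + (151,8)
step 6: (1000, 53)  from 1·(717,38) + (283,15)
step 7: (8717, 462)  from 8·(1000,53) + (717,38)
…
step 10: (37868, 2007)  from 1·(28151,1492) + (9717,515)
…
step 12: (433982, 23001)  from 6·(66019,3499) + (37868,2007)
step 13: (500001, 26500)  from 1·(433982,23001) + (66019,3499)
fundamental: x₁=500001, y₁=26500  (since 250001000001 − 356·702250000 = 1)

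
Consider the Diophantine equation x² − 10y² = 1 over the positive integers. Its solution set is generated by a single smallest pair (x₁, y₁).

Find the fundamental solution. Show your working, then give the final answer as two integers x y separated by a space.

19 6

√10 → a₀=3, period (6); ℓ=1 odd so k=1
a_0=3:  p_0=3·1+0=3,  q_0=3·0+1=1
a_1=6:  p_1=6·3+1=19,  q_1=6·1+0=6
fundamental: x₁=19, y₁=6  (since 361 − 10·36 = 1)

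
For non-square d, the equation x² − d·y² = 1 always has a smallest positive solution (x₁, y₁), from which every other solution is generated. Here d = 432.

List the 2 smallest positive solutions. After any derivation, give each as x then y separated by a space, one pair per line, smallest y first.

1351 65
3650401 175630

√432 = [20; 1,3,1,1,1,3,1,40, …], period ℓ=8 (even) → k=7
k=0  a_k=20  p_k/q_k = 20/1
…
k=3  a_k=1  p_k/q_k = 104/5
…
k=5  a_k=1  p_k/q_k = 291/14
k=6  a_k=3  p_k/q_k = 1060/51
k=7  a_k=1  p_k/q_k = 1351/65
fundamental: x₁=1351, y₁=65  (since 1825201 − 432·4225 = 1)
(x_2, y_2) = (1351·1351 + 432·65·65, 1351·65 + 65·1351) = (3650401, 175630)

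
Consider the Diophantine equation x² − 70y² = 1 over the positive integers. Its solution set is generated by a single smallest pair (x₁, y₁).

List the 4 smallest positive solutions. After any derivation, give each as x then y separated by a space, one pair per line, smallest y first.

√70 = [8; 2,1,2,1,2,16, …], period ℓ=6 (even) → k=5
step 0: (8, 1)  from 8·(1,0) + (0,1)
…
step 2: (25, 3)  from 1·(17,2) + (8,1)
step 3: (67, 8)  from 2·(25,3) + (17,2)
step 4: (92, 11)  from 1·(67,8) + (25,3)
step 5: (251, 30)  from 2·(92,11) + (67,8)
fundamental: x₁=251, y₁=30  (since 63001 − 70·900 = 1)
(x_2, y_2) = (251·251 + 70·30·30, 251·30 + 30·251) = (126001, 15060)
(x_3, y_3) = (251·126001 + 70·30·15060, 251·15060 + 30·126001) = (63252251, 7560090)
(x_4, y_4) = (251·63252251 + 70·30·7560090, 251·7560090 + 30·63252251) = (31752504001, 3795150120)

251 30
126001 15060
63252251 7560090
31752504001 3795150120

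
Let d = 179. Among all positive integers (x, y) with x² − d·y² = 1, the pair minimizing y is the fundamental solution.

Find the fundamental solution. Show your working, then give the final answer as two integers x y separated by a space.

√179 = [13; 2,1,1,1,3,…,1,2,26, …], period ℓ=14 (even) → k=13
a_0=13:  p_0=13·1+0=13,  q_0=13·0+1=1
…
a_3=1:  p_3=1·40+27=67,  q_3=1·3+2=5
a_4=1:  p_4=1·67+40=107,  q_4=1·5+3=8
a_5=3:  p_5=3·107+67=388,  q_5=3·8+5=29
a_6=5:  p_6=5·388+107=2047,  q_6=5·29+8=153
a_7=13:  p_7=13·2047+388=26999,  q_7=13·153+29=2018
a_8=5:  p_8=5·26999+2047=137042,  q_8=5·2018+153=10243
…
a_11=1:  p_11=1·575167+438125=1013292,  q_11=1·42990+32747=75737
a_12=1:  p_12=1·1013292+575167=1588459,  q_12=1·75737+42990=118727
a_13=2:  p_13=2·1588459+1013292=4190210,  q_13=2·118727+75737=313191
fundamental: x₁=4190210, y₁=313191  (since 17557859844100 − 179·98088602481 = 1)

4190210 313191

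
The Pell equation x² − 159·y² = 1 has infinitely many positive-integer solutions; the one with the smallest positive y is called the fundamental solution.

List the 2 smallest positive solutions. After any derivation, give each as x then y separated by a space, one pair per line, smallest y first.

√159 → a₀=12, period (1,1,1,1,3,1,1,1,1,24); ℓ=10 even so k=9
k=0  a_k=12  p_k/q_k = 12/1
k=1  a_k=1  p_k/q_k = 13/1
…
k=3  a_k=1  p_k/q_k = 38/3
…
k=5  a_k=3  p_k/q_k = 227/18
…
k=8  a_k=1  p_k/q_k = 807/64
k=9  a_k=1  p_k/q_k = 1324/105
fundamental: x₁=1324, y₁=105  (since 1752976 − 159·11025 = 1)
k=2:  x_2 = 1324·1324+159·105·105 = 3505951,  y_2 = 1324·105+105·1324 = 278040

1324 105
3505951 278040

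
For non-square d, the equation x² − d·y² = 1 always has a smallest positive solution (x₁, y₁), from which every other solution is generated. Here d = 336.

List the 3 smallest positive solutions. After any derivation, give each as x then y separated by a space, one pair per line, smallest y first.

[18; 3,36] for √336; ℓ=2 ⇒ convergent index 1
a_0=18:  p_0=18·1+0=18,  q_0=18·0+1=1
a_1=3:  p_1=3·18+1=55,  q_1=3·1+0=3
→ (55, 3).  Check: 55²=3025, 336·3²=3024, difference 1.
(55+3√336)^2 = 6049 + 330√336
(55+3√336)^3 = 665335 + 36297√336

55 3
6049 330
665335 36297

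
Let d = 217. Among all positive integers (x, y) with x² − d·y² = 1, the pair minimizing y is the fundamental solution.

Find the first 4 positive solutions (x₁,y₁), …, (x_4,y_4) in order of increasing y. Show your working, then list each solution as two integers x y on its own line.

3844063 260952
29553640695937 2006231855952
227212113429087499999 15424163293772565000
1746835356769087211376615937 118582910847096488831334048

√217 = [14; 1,2,1,2,1,…,2,1,28, …], period ℓ=16 (even) → k=15
a_0=14:  p_0=14·1+0=14,  q_0=14·0+1=1
…
a_2=2:  p_2=2·15+14=44,  q_2=2·1+1=3
a_3=1:  p_3=1·44+15=59,  q_3=1·3+1=4
…
a_7=9:  p_7=9·383+221=3668,  q_7=9·26+15=249
…
a_9=9:  p_9=9·15055+3668=139163,  q_9=9·1022+249=9447
a_10=1:  p_10=1·139163+15055=154218,  q_10=1·9447+1022=10469
a_11=1:  p_11=1·154218+139163=293381,  q_11=1·10469+9447=19916
a_12=2:  p_12=2·293381+154218=740980,  q_12=2·19916+10469=50301
…
a_14=2:  p_14=2·1034361+740980=2809702,  q_14=2·70217+50301=190735
a_15=1:  p_15=1·2809702+1034361=3844063,  q_15=1·190735+70217=260952
(x₁, y₁) = (3844063, 260952);  3844063² − 217·260952² = 1 ✓
(x_2, y_2) = (3844063·3844063 + 217·260952·260952, 3844063·260952 + 260952·3844063) = (29553640695937, 2006231855952)
(x_3, y_3) = (3844063·29553640695937 + 217·260952·2006231855952, 3844063·2006231855952 + 260952·29553640695937) = (227212113429087499999, 15424163293772565000)
(x_4, y_4) = (3844063·227212113429087499999 + 217·260952·15424163293772565000, 3844063·15424163293772565000 + 260952·227212113429087499999) = (1746835356769087211376615937, 118582910847096488831334048)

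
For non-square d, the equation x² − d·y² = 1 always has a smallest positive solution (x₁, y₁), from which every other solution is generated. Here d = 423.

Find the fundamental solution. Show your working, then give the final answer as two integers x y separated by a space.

4607 224

√423 = [20; 1,1,3,4,3,1,1,40, …], period ℓ=8 (even) → k=7
a_0=20:  p_0=20·1+0=20,  q_0=20·0+1=1
a_1=1:  p_1=1·20+1=21,  q_1=1·1+0=1
a_2=1:  p_2=1·21+20=41,  q_2=1·1+1=2
…
a_4=4:  p_4=4·144+41=617,  q_4=4·7+2=30
a_5=3:  p_5=3·617+144=1995,  q_5=3·30+7=97
a_6=1:  p_6=1·1995+617=2612,  q_6=1·97+30=127
a_7=1:  p_7=1·2612+1995=4607,  q_7=1·127+97=224
(x₁, y₁) = (4607, 224);  4607² − 423·224² = 1 ✓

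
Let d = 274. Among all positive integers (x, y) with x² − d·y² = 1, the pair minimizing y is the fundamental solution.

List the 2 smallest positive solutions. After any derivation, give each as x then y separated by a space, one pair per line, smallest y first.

3959299 239190
31352097142801 1894049455620

d=274: √d = [16; 1,1,4,4,1,1,32] (ℓ=7, odd), read p_13/q_13
i=0: a=16 ⇒ p=16, q=1
…
i=3: a=4 ⇒ p=149, q=9
…
i=6: a=1 ⇒ p=1407, q=85
…
i=12: a=1 ⇒ p=2189276, q=132259
i=13: a=1 ⇒ p=3959299, q=239190
fundamental: x₁=3959299, y₁=239190  (since 15676048571401 − 274·57211856100 = 1)
n=2: (3959299,239190)∘(3959299,239190) = (3959299·3959299+274·239190·239190, 3959299·239190+239190·3959299) = (31352097142801,1894049455620)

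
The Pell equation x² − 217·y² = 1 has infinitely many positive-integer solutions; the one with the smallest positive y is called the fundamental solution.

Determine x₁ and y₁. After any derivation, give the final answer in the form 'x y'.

3844063 260952

√217 → a₀=14, period (1,2,1,2,1,…,2,1,28); ℓ=16 even so k=15
a_0=14:  p_0=14·1+0=14,  q_0=14·0+1=1
…
a_3=1:  p_3=1·44+15=59,  q_3=1·3+1=4
a_4=2:  p_4=2·59+44=162,  q_4=2·4+3=11
…
a_6=1:  p_6=1·221+162=383,  q_6=1·15+11=26
a_7=9:  p_7=9·383+221=3668,  q_7=9·26+15=249
…
a_11=1:  p_11=1·154218+139163=293381,  q_11=1·10469+9447=19916
a_12=2:  p_12=2·293381+154218=740980,  q_12=2·19916+10469=50301
a_13=1:  p_13=1·740980+293381=1034361,  q_13=1·50301+19916=70217
a_14=2:  p_14=2·1034361+740980=2809702,  q_14=2·70217+50301=190735
a_15=1:  p_15=1·2809702+1034361=3844063,  q_15=1·190735+70217=260952
fundamental: x₁=3844063, y₁=260952  (since 14776820347969 − 217·68095946304 = 1)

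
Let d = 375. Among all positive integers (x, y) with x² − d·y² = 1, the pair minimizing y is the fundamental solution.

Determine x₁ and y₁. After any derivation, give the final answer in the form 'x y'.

15124 781

[19; 2,1,2,1,5,1,2,1,2,38] for √375; ℓ=10 ⇒ convergent index 9
a_0=19:  p_0=19·1+0=19,  q_0=19·0+1=1
…
a_2=1:  p_2=1·39+19=58,  q_2=1·2+1=3
a_3=2:  p_3=2·58+39=155,  q_3=2·3+2=8
a_4=1:  p_4=1·155+58=213,  q_4=1·8+3=11
a_5=5:  p_5=5·213+155=1220,  q_5=5·11+8=63
…
a_7=2:  p_7=2·1433+1220=4086,  q_7=2·74+63=211
a_8=1:  p_8=1·4086+1433=5519,  q_8=1·211+74=285
a_9=2:  p_9=2·5519+4086=15124,  q_9=2·285+211=781
fundamental: x₁=15124, y₁=781  (since 228735376 − 375·609961 = 1)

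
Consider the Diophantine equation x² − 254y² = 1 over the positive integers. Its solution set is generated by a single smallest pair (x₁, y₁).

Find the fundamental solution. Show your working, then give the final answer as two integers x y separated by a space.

d=254: √d = [15; 1,14,1,30] (ℓ=4, even), read p_3/q_3
i=0: a=15 ⇒ p=15, q=1
i=1: a=1 ⇒ p=16, q=1
i=2: a=14 ⇒ p=239, q=15
i=3: a=1 ⇒ p=255, q=16
(x₁, y₁) = (255, 16);  255² − 254·16² = 1 ✓

255 16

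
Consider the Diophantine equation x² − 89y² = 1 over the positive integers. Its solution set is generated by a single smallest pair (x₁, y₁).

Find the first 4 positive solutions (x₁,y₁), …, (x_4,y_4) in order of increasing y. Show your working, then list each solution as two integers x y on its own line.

500001 53000
500002000001 53000106000
500003000004500001 53000212000159000
500004000010000008000001 53000318000530000212000

d=89: √d = [9; 2,3,3,2,18] (ℓ=5, odd), read p_9/q_9
step 0: (9, 1)  from 9·(1,0) + (0,1)
step 1: (19, 2)  from 2·(9,1) + (1,0)
step 2: (66, 7)  from 3·(19,2) + (9,1)
…
step 4: (500, 53)  from 2·(217,23) + (66,7)
step 5: (9217, 977)  from 18·(500,53) + (217,23)
…
step 8: (216991, 23001)  from 3·(66019,6998) + (18934,2007)
step 9: (500001, 53000)  from 2·(216991,23001) + (66019,6998)
fundamental: x₁=500001, y₁=53000  (since 250001000001 − 89·2809000000 = 1)
(x_2, y_2) = (500001·500001 + 89·53000·53000, 500001·53000 + 53000·500001) = (500002000001, 53000106000)
(x_3, y_3) = (500001·500002000001 + 89·53000·53000106000, 500001·53000106000 + 53000·500002000001) = (500003000004500001, 53000212000159000)
(x_4, y_4) = (500001·500003000004500001 + 89·53000·53000212000159000, 500001·53000212000159000 + 53000·500003000004500001) = (500004000010000008000001, 53000318000530000212000)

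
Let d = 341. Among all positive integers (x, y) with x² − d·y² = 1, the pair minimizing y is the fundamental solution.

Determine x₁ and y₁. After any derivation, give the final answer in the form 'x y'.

[18; 2,6,1,8,2,…,6,2,36] for √341; ℓ=14 ⇒ convergent index 13
i=0: a=18 ⇒ p=18, q=1
…
i=3: a=1 ⇒ p=277, q=15
…
i=5: a=2 ⇒ p=5189, q=281
i=6: a=1 ⇒ p=7645, q=414
i=7: a=2 ⇒ p=20479, q=1109
…
i=10: a=8 ⇒ p=641940, q=34763
…
i=12: a=6 ⇒ p=4953942, q=268271
i=13: a=2 ⇒ p=10626551, q=575460
(x₁, y₁) = (10626551, 575460);  10626551² − 341·575460² = 1 ✓

10626551 575460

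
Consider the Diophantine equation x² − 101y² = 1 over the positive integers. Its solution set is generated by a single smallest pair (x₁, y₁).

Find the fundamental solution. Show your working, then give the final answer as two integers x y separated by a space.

201 20

[10; 20] for √101; ℓ=1 ⇒ convergent index 1
step 0: (10, 1)  from 10·(1,0) + (0,1)
step 1: (201, 20)  from 20·(10,1) + (1,0)
(x₁, y₁) = (201, 20);  201² − 101·20² = 1 ✓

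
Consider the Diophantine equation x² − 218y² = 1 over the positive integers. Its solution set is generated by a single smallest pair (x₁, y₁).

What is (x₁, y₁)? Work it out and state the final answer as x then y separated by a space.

126003 8534

√218 → a₀=14, period (1,3,3,1,28); ℓ=5 odd so k=9
a_0=14:  p_0=14·1+0=14,  q_0=14·0+1=1
a_1=1:  p_1=1·14+1=15,  q_1=1·1+0=1
…
a_3=3:  p_3=3·59+15=192,  q_3=3·4+1=13
…
a_6=1:  p_6=1·7220+251=7471,  q_6=1·489+17=506
a_7=3:  p_7=3·7471+7220=29633,  q_7=3·506+489=2007
a_8=3:  p_8=3·29633+7471=96370,  q_8=3·2007+506=6527
a_9=1:  p_9=1·96370+29633=126003,  q_9=1·6527+2007=8534
fundamental: x₁=126003, y₁=8534  (since 15876756009 − 218·72829156 = 1)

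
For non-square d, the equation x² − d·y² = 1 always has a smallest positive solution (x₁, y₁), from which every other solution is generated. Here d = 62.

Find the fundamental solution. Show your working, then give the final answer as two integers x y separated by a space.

[7; 1,6,1,14] for √62; ℓ=4 ⇒ convergent index 3
k=0  a_k=7  p_k/q_k = 7/1
k=1  a_k=1  p_k/q_k = 8/1
k=2  a_k=6  p_k/q_k = 55/7
k=3  a_k=1  p_k/q_k = 63/8
fundamental: x₁=63, y₁=8  (since 3969 − 62·64 = 1)

63 8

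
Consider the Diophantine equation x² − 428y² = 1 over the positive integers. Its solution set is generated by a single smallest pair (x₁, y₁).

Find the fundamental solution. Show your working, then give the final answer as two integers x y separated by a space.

√428 → a₀=20, period (1,2,4,1,5,10,5,1,4,2,1,40); ℓ=12 even so k=11
i=0: a=20 ⇒ p=20, q=1
…
i=3: a=4 ⇒ p=269, q=13
i=4: a=1 ⇒ p=331, q=16
i=5: a=5 ⇒ p=1924, q=93
i=6: a=10 ⇒ p=19571, q=946
i=7: a=5 ⇒ p=99779, q=4823
i=8: a=1 ⇒ p=119350, q=5769
…
i=10: a=2 ⇒ p=1273708, q=61567
i=11: a=1 ⇒ p=1850887, q=89466
fundamental: x₁=1850887, y₁=89466  (since 3425782686769 − 428·8004165156 = 1)

1850887 89466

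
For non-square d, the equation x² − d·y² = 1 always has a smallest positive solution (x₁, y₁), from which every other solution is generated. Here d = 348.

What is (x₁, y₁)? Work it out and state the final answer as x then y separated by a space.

1567 84

√348 = [18; 1,1,1,8,1,1,1,36, …], period ℓ=8 (even) → k=7
k=0  a_k=18  p_k/q_k = 18/1
…
k=3  a_k=1  p_k/q_k = 56/3
…
k=5  a_k=1  p_k/q_k = 541/29
k=6  a_k=1  p_k/q_k = 1026/55
k=7  a_k=1  p_k/q_k = 1567/84
(x₁, y₁) = (1567, 84);  1567² − 348·84² = 1 ✓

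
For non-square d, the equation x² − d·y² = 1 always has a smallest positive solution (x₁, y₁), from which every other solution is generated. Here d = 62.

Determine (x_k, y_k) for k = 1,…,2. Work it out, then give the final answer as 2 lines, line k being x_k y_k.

63 8
7937 1008

√62 = [7; 1,6,1,14, …], period ℓ=4 (even) → k=3
a_0=7:  p_0=7·1+0=7,  q_0=7·0+1=1
a_1=1:  p_1=1·7+1=8,  q_1=1·1+0=1
a_2=6:  p_2=6·8+7=55,  q_2=6·1+1=7
a_3=1:  p_3=1·55+8=63,  q_3=1·7+1=8
fundamental: x₁=63, y₁=8  (since 3969 − 62·64 = 1)
(x_2, y_2) = (63·63 + 62·8·8, 63·8 + 8·63) = (7937, 1008)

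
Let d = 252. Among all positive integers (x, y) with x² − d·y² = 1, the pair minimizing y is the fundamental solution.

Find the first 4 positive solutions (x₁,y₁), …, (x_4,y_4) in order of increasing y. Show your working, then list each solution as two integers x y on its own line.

[15; 1,6,1,30] for √252; ℓ=4 ⇒ convergent index 3
i=0: a=15 ⇒ p=15, q=1
i=1: a=1 ⇒ p=16, q=1
i=2: a=6 ⇒ p=111, q=7
i=3: a=1 ⇒ p=127, q=8
(x₁, y₁) = (127, 8);  127² − 252·8² = 1 ✓
(x_2, y_2) = (127·127 + 252·8·8, 127·8 + 8·127) = (32257, 2032)
(x_3, y_3) = (127·32257 + 252·8·2032, 127·2032 + 8·32257) = (8193151, 516120)
(x_4, y_4) = (127·8193151 + 252·8·516120, 127·516120 + 8·8193151) = (2081028097, 131092448)

127 8
32257 2032
8193151 516120
2081028097 131092448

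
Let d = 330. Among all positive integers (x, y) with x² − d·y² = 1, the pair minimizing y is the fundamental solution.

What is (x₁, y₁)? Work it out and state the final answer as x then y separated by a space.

[18; 6,36] for √330; ℓ=2 ⇒ convergent index 1
step 0: (18, 1)  from 18·(1,0) + (0,1)
step 1: (109, 6)  from 6·(18,1) + (1,0)
fundamental: x₁=109, y₁=6  (since 11881 − 330·36 = 1)

109 6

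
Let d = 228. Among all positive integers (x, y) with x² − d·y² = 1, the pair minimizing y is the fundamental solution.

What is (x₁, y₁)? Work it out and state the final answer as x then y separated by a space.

√228 → a₀=15, period (10,30); ℓ=2 even so k=1
k=0  a_k=15  p_k/q_k = 15/1
k=1  a_k=10  p_k/q_k = 151/10
fundamental: x₁=151, y₁=10  (since 22801 − 228·100 = 1)

151 10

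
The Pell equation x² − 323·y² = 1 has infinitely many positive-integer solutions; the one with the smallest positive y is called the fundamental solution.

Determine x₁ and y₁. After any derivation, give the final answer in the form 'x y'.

√323 → a₀=17, period (1,34); ℓ=2 even so k=1
k=0  a_k=17  p_k/q_k = 17/1
k=1  a_k=1  p_k/q_k = 18/1
→ (18, 1).  Check: 18²=324, 323·1²=323, difference 1.

18 1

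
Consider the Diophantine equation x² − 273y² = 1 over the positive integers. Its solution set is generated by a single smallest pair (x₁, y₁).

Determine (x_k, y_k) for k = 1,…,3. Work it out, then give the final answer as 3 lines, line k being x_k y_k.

√273 → a₀=16, period (1,1,10,1,1,32); ℓ=6 even so k=5
k=0  a_k=16  p_k/q_k = 16/1
k=1  a_k=1  p_k/q_k = 17/1
k=2  a_k=1  p_k/q_k = 33/2
k=3  a_k=10  p_k/q_k = 347/21
k=4  a_k=1  p_k/q_k = 380/23
k=5  a_k=1  p_k/q_k = 727/44
fundamental: x₁=727, y₁=44  (since 528529 − 273·1936 = 1)
n=2: (727,44)∘(727,44) = (727·727+273·44·44, 727·44+44·727) = (1057057,63976)
n=3: (1057057,63976)∘(727,44) = (727·1057057+273·44·63976, 727·63976+44·1057057) = (1536960151,93021060)

727 44
1057057 63976
1536960151 93021060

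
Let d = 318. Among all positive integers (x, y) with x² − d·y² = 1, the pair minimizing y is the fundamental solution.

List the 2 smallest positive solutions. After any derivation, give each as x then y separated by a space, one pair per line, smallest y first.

√318 → a₀=17, period (1,4,1,34); ℓ=4 even so k=3
a_0=17:  p_0=17·1+0=17,  q_0=17·0+1=1
a_1=1:  p_1=1·17+1=18,  q_1=1·1+0=1
a_2=4:  p_2=4·18+17=89,  q_2=4·1+1=5
a_3=1:  p_3=1·89+18=107,  q_3=1·5+1=6
(x₁, y₁) = (107, 6);  107² − 318·6² = 1 ✓
(107+6√318)^2 = 22897 + 1284√318

107 6
22897 1284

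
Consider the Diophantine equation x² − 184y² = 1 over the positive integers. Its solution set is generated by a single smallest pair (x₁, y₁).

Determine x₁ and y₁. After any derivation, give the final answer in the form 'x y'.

24335 1794

d=184: √d = [13; 1,1,3,2,1,2,1,2,3,1,1,26] (ℓ=12, even), read p_11/q_11
a_0=13:  p_0=13·1+0=13,  q_0=13·0+1=1
a_1=1:  p_1=1·13+1=14,  q_1=1·1+0=1
a_2=1:  p_2=1·14+13=27,  q_2=1·1+1=2
…
a_4=2:  p_4=2·95+27=217,  q_4=2·7+2=16
a_5=1:  p_5=1·217+95=312,  q_5=1·16+7=23
…
a_9=3:  p_9=3·3147+1153=10594,  q_9=3·232+85=781
a_10=1:  p_10=1·10594+3147=13741,  q_10=1·781+232=1013
a_11=1:  p_11=1·13741+10594=24335,  q_11=1·1013+781=1794
→ (24335, 1794).  Check: 24335²=592192225, 184·1794²=592192224, difference 1.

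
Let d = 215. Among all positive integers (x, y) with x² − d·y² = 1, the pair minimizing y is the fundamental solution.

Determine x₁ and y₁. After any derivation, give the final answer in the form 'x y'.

√215 = [14; 1,1,1,28, …], period ℓ=4 (even) → k=3
k=0  a_k=14  p_k/q_k = 14/1
k=1  a_k=1  p_k/q_k = 15/1
k=2  a_k=1  p_k/q_k = 29/2
k=3  a_k=1  p_k/q_k = 44/3
→ (44, 3).  Check: 44²=1936, 215·3²=1935, difference 1.

44 3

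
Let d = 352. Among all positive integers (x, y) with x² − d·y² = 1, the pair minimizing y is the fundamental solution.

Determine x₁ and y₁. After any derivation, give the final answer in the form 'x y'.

77617 4137

√352 → a₀=18, period (1,3,5,9,5,3,1,36); ℓ=8 even so k=7
a_0=18:  p_0=18·1+0=18,  q_0=18·0+1=1
…
a_3=5:  p_3=5·75+19=394,  q_3=5·4+1=21
…
a_5=5:  p_5=5·3621+394=18499,  q_5=5·193+21=986
a_6=3:  p_6=3·18499+3621=59118,  q_6=3·986+193=3151
a_7=1:  p_7=1·59118+18499=77617,  q_7=1·3151+986=4137
(x₁, y₁) = (77617, 4137);  77617² − 352·4137² = 1 ✓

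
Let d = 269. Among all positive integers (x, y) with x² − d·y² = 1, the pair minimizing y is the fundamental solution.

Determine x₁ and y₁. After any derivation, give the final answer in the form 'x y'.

[16; 2,2,32] for √269; ℓ=3 ⇒ convergent index 5
a_0=16:  p_0=16·1+0=16,  q_0=16·0+1=1
…
a_4=2:  p_4=2·2657+82=5396,  q_4=2·162+5=329
a_5=2:  p_5=2·5396+2657=13449,  q_5=2·329+162=820
→ (13449, 820).  Check: 13449²=180875601, 269·820²=180875600, difference 1.

13449 820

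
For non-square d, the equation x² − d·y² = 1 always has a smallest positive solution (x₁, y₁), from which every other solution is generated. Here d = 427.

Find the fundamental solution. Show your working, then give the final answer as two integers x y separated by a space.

62 3

√427 = [20; 1,1,1,40, …], period ℓ=4 (even) → k=3
k=0  a_k=20  p_k/q_k = 20/1
k=1  a_k=1  p_k/q_k = 21/1
k=2  a_k=1  p_k/q_k = 41/2
k=3  a_k=1  p_k/q_k = 62/3
fundamental: x₁=62, y₁=3  (since 3844 − 427·9 = 1)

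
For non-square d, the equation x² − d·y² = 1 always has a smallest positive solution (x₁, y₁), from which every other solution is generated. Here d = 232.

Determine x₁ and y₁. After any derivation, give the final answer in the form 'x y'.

19603 1287

√232 → a₀=15, period (4,3,7,3,4,30); ℓ=6 even so k=5
a_0=15:  p_0=15·1+0=15,  q_0=15·0+1=1
a_1=4:  p_1=4·15+1=61,  q_1=4·1+0=4
a_2=3:  p_2=3·61+15=198,  q_2=3·4+1=13
a_3=7:  p_3=7·198+61=1447,  q_3=7·13+4=95
a_4=3:  p_4=3·1447+198=4539,  q_4=3·95+13=298
a_5=4:  p_5=4·4539+1447=19603,  q_5=4·298+95=1287
fundamental: x₁=19603, y₁=1287  (since 384277609 − 232·1656369 = 1)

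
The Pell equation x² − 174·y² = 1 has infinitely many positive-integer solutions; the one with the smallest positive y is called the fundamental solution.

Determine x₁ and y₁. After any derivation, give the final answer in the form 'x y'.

[13; 5,4,5,26] for √174; ℓ=4 ⇒ convergent index 3
k=0  a_k=13  p_k/q_k = 13/1
k=1  a_k=5  p_k/q_k = 66/5
k=2  a_k=4  p_k/q_k = 277/21
k=3  a_k=5  p_k/q_k = 1451/110
fundamental: x₁=1451, y₁=110  (since 2105401 − 174·12100 = 1)

1451 110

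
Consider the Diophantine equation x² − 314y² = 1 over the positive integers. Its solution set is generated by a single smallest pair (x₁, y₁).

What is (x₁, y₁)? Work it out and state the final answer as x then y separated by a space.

392499 22150

√314 → a₀=17, period (1,2,1,1,2,1,34); ℓ=7 odd so k=13
i=0: a=17 ⇒ p=17, q=1
…
i=3: a=1 ⇒ p=71, q=4
…
i=6: a=1 ⇒ p=443, q=25
…
i=12: a=2 ⇒ p=282617, q=15949
i=13: a=1 ⇒ p=392499, q=22150
fundamental: x₁=392499, y₁=22150  (since 154055465001 − 314·490622500 = 1)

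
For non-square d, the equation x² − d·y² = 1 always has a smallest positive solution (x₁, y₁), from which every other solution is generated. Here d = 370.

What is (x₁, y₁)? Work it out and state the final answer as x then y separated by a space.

213859 11118

√370 = [19; 4,4,38, …], period ℓ=3 (odd) → k=5
a_0=19:  p_0=19·1+0=19,  q_0=19·0+1=1
…
a_2=4:  p_2=4·77+19=327,  q_2=4·4+1=17
…
a_4=4:  p_4=4·12503+327=50339,  q_4=4·650+17=2617
a_5=4:  p_5=4·50339+12503=213859,  q_5=4·2617+650=11118
→ (213859, 11118).  Check: 213859²=45735671881, 370·11118²=45735671880, difference 1.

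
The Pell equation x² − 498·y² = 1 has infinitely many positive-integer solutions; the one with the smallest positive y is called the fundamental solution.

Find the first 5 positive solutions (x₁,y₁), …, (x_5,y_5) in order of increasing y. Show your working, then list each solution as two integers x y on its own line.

179777 8056
64639539457 2896567024
23241404969742401 1041472259739240
8356540122426119709697 374465516875386131936
3004627427155559641130652737 134640574453571113022377304

[22; 3,6,22,6,3,44] for √498; ℓ=6 ⇒ convergent index 5
i=0: a=22 ⇒ p=22, q=1
i=1: a=3 ⇒ p=67, q=3
…
i=4: a=6 ⇒ p=56794, q=2545
i=5: a=3 ⇒ p=179777, q=8056
(x₁, y₁) = (179777, 8056);  179777² − 498·8056² = 1 ✓
n=2: (179777,8056)∘(179777,8056) = (179777·179777+498·8056·8056, 179777·8056+8056·179777) = (64639539457,2896567024)
n=3: (64639539457,2896567024)∘(179777,8056) = (179777·64639539457+498·8056·2896567024, 179777·2896567024+8056·64639539457) = (23241404969742401,1041472259739240)
n=4: (23241404969742401,1041472259739240)∘(179777,8056) = (179777·23241404969742401+498·8056·1041472259739240, 179777·1041472259739240+8056·23241404969742401) = (8356540122426119709697,374465516875386131936)
n=5: (8356540122426119709697,374465516875386131936)∘(179777,8056) = (179777·8356540122426119709697+498·8056·374465516875386131936, 179777·374465516875386131936+8056·8356540122426119709697) = (3004627427155559641130652737,134640574453571113022377304)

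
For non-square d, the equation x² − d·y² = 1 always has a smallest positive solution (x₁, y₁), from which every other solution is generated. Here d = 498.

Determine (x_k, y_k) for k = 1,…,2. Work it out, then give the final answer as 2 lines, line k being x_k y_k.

√498 → a₀=22, period (3,6,22,6,3,44); ℓ=6 even so k=5
step 0: (22, 1)  from 22·(1,0) + (0,1)
…
step 2: (424, 19)  from 6·(67,3) + (22,1)
…
step 4: (56794, 2545)  from 6·(9395,421) + (424,19)
step 5: (179777, 8056)  from 3·(56794,2545) + (9395,421)
→ (179777, 8056).  Check: 179777²=32319769729, 498·8056²=32319769728, difference 1.
n=2: (179777,8056)∘(179777,8056) = (179777·179777+498·8056·8056, 179777·8056+8056·179777) = (64639539457,2896567024)

179777 8056
64639539457 2896567024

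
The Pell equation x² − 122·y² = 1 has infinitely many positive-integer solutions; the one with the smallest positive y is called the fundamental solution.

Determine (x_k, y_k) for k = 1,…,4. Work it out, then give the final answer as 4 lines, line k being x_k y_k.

√122 = [11; 22, …], period ℓ=1 (odd) → k=1
i=0: a=11 ⇒ p=11, q=1
i=1: a=22 ⇒ p=243, q=22
fundamental: x₁=243, y₁=22  (since 59049 − 122·484 = 1)
(x_2, y_2) = (243·243 + 122·22·22, 243·22 + 22·243) = (118097, 10692)
(x_3, y_3) = (243·118097 + 122·22·10692, 243·10692 + 22·118097) = (57394899, 5196290)
(x_4, y_4) = (243·57394899 + 122·22·5196290, 243·5196290 + 22·57394899) = (27893802817, 2525386248)

243 22
118097 10692
57394899 5196290
27893802817 2525386248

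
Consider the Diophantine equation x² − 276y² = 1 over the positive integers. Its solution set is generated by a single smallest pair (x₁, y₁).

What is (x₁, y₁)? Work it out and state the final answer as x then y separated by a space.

[16; 1,1,1,1,2,2,2,1,1,1,1,32] for √276; ℓ=12 ⇒ convergent index 11
k=0  a_k=16  p_k/q_k = 16/1
k=1  a_k=1  p_k/q_k = 17/1
k=2  a_k=1  p_k/q_k = 33/2
k=3  a_k=1  p_k/q_k = 50/3
…
k=5  a_k=2  p_k/q_k = 216/13
k=6  a_k=2  p_k/q_k = 515/31
k=7  a_k=2  p_k/q_k = 1246/75
k=8  a_k=1  p_k/q_k = 1761/106
…
k=10  a_k=1  p_k/q_k = 4768/287
k=11  a_k=1  p_k/q_k = 7775/468
(x₁, y₁) = (7775, 468);  7775² − 276·468² = 1 ✓

7775 468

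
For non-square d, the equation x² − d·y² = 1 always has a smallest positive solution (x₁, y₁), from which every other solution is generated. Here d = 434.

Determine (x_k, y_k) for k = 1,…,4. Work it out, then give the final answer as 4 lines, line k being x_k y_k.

√434 → a₀=20, period (1,4,1,40); ℓ=4 even so k=3
i=0: a=20 ⇒ p=20, q=1
…
i=2: a=4 ⇒ p=104, q=5
i=3: a=1 ⇒ p=125, q=6
→ (125, 6).  Check: 125²=15625, 434·6²=15624, difference 1.
n=2: (125,6)∘(125,6) = (125·125+434·6·6, 125·6+6·125) = (31249,1500)
n=3: (31249,1500)∘(125,6) = (125·31249+434·6·1500, 125·1500+6·31249) = (7812125,374994)
n=4: (7812125,374994)∘(125,6) = (125·7812125+434·6·374994, 125·374994+6·7812125) = (1953000001,93747000)

125 6
31249 1500
7812125 374994
1953000001 93747000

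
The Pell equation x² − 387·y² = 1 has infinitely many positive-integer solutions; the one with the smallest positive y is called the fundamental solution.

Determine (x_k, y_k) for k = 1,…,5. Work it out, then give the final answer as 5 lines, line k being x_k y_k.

3482 177
24248647 1232628
168867574226 8584021215
1175993762661217 59779122508632
8189620394305140962 416301800566092033

[19; 1,2,19,2,1,38] for √387; ℓ=6 ⇒ convergent index 5
step 0: (19, 1)  from 19·(1,0) + (0,1)
…
step 4: (2341, 119)  from 2·(1141,58) + (59,3)
step 5: (3482, 177)  from 1·(2341,119) + (1141,58)
fundamental: x₁=3482, y₁=177  (since 12124324 − 387·31329 = 1)
(3482+177√387)^2 = 24248647 + 1232628√387
(3482+177√387)^3 = 168867574226 + 8584021215√387
(3482+177√387)^4 = 1175993762661217 + 59779122508632√387
(3482+177√387)^5 = 8189620394305140962 + 416301800566092033√387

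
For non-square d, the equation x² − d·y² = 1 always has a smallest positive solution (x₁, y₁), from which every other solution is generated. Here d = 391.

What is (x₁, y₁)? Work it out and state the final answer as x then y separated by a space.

√391 = [19; 1,3,2,2,1,…,3,1,38, …], period ℓ=16 (even) → k=15
step 0: (19, 1)  from 19·(1,0) + (0,1)
…
step 10: (160266, 8105)  from 1·(107747,5449) + (52519,2656)
step 11: (268013, 13554)  from 1·(160266,8105) + (107747,5449)
…
step 13: (1660597, 83980)  from 2·(696292,35213) + (268013,13554)
step 14: (5678083, 287153)  from 3·(1660597,83980) + (696292,35213)
step 15: (7338680, 371133)  from 1·(5678083,287153) + (1660597,83980)
fundamental: x₁=7338680, y₁=371133  (since 53856224142400 − 391·137739703689 = 1)

7338680 371133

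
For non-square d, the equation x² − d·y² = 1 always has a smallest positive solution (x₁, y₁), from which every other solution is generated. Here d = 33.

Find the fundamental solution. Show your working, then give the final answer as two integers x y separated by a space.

23 4

d=33: √d = [5; 1,2,1,10] (ℓ=4, even), read p_3/q_3
i=0: a=5 ⇒ p=5, q=1
i=1: a=1 ⇒ p=6, q=1
i=2: a=2 ⇒ p=17, q=3
i=3: a=1 ⇒ p=23, q=4
→ (23, 4).  Check: 23²=529, 33·4²=528, difference 1.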